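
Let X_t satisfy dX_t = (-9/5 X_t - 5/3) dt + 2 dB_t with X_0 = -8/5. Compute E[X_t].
E[X_t] = -25/27 - 91*exp(-9*t/5)/135

Taking expectations and using E[dB_t] = 0, the mean m(t) = E[X_t] satisfies the ODE m'(t) = a m(t) + b with m(0) = x_0. With a = -9/5, b = -5/3, x_0 = -8/5, the solution is
  m(t) = x_0 * exp(a t) + (b/a) * (exp(a t) - 1)
       = (-8/5) * exp((-9/5) t) + ((-5/3)/(-9/5)) * (exp((-9/5) t) - 1)
       = -25/27 - 91*exp(-9*t/5)/135.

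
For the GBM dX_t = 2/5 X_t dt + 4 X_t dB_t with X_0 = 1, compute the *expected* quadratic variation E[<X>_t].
E[<X>_t] = 20*exp(84*t/5)/21 - 20/21

<X>_t = int_0^t (4 * X_s)^2 ds. Taking expectation inside the integral: E[<X>_t] = 4^2 * int_0^t E[X_s^2] ds. For GBM, E[X_s^2] = x_0^2 * exp((2 mu + sigma^2) s). Integrating:
  E[<X>_t] = 4^2 * 1^2 * (exp((2*(2/5) + 4^2) t) - 1) / (2*(2/5) + 4^2)
           = 4^2 * 1^2 * (exp((84/5) t) - 1) / (84/5) = 20*exp(84*t/5)/21 - 20/21.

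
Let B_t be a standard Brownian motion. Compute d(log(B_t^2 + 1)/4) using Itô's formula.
d(log(B_t^2 + 1)/4) = ((1 - B_t^2)/(4*(B_t^2 + 1)^2)) dt + (B_t/(2*(B_t^2 + 1))) dB_t

Itô's formula for f(B_t) gives d f(B_t) = f'(B_t) dB_t + (1/2) f''(B_t) dt. Compute derivatives of f(x) = log(x^2 + 1)/4:
  f'(x)  = x/(2*(x^2 + 1))
  f''(x) = (1 - x^2)/(2*(x^2 + 1)^2)
Substitute x = B_t and multiply the f'' term by 1/2:
  drift     = (1/2) * ((1 - x^2)/(2*(x^2 + 1)^2)) evaluated at B_t = (1 - B_t^2)/(4*(B_t^2 + 1)^2)
  diffusion = (x/(2*(x^2 + 1))) evaluated at B_t = B_t/(2*(B_t^2 + 1))
Therefore d(log(B_t^2 + 1)/4) = ((1 - B_t^2)/(4*(B_t^2 + 1)^2)) dt + (B_t/(2*(B_t^2 + 1))) dB_t.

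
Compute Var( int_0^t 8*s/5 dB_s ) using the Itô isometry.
Var = 64*t^3/75

The Itô integral of a deterministic integrand f(s) has mean 0 because each increment f(s) * (B_{s+ds} - B_s) has mean 0. By the Itô isometry:
  Var( int_0^t f(s) dB_s ) = E[ (int_0^t f(s) dB_s)^2 ] = int_0^t f(s)^2 ds.
Here f(s) = 8*s/5, so f(s)^2 = 64*s^2/25. Integrate:
  int_0^t (64*s^2/25) ds = 64*t^3/75.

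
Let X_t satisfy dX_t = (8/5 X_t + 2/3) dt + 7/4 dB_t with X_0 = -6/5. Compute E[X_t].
E[X_t] = -47*exp(8*t/5)/60 - 5/12

Taking expectations and using E[dB_t] = 0, the mean m(t) = E[X_t] satisfies the ODE m'(t) = a m(t) + b with m(0) = x_0. With a = 8/5, b = 2/3, x_0 = -6/5, the solution is
  m(t) = x_0 * exp(a t) + (b/a) * (exp(a t) - 1)
       = (-6/5) * exp((8/5) t) + ((2/3)/(8/5)) * (exp((8/5) t) - 1)
       = -47*exp(8*t/5)/60 - 5/12.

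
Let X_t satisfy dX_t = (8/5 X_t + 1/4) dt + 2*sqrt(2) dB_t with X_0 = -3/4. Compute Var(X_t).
Var(X_t) = 5*exp(16*t/5)/2 - 5/2

The variance V(t) = Var(X_t) satisfies V'(t) = 2 a V(t) + c^2 with V(0) = 0 (drift coefficient is linear in X, diffusion is constant). With a = 8/5, c = 2*sqrt(2), the solution is
  V(t) = (c^2 / (2 a)) * (exp(2 a t) - 1)
       = ((2*sqrt(2))^2 / (2*(8/5))) * (exp((16/5) t) - 1)
       = 5*exp(16*t/5)/2 - 5/2.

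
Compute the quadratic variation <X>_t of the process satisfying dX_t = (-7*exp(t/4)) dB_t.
<X>_t = 98*exp(t/2) - 98

For an Itô process dX_t = a(t) dt + b(t) dB_t, the quadratic variation is <X>_t = int_0^t b(s)^2 ds (the drift term does not contribute). Here b(s) = -7*exp(s/4), so
  b(s)^2 = 49*exp(s/2).
Integrating from 0 to t:
  <X>_t = int_0^t (49*exp(s/2)) ds = 98*exp(t/2) - 98.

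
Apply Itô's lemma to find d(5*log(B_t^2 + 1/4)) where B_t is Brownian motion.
d(5*log(B_t^2 + 1/4)) = (20*(1 - 4*B_t^2)/(4*B_t^2 + 1)^2) dt + (40*B_t/(4*B_t^2 + 1)) dB_t

Itô's formula for f(B_t) gives d f(B_t) = f'(B_t) dB_t + (1/2) f''(B_t) dt. Compute derivatives of f(x) = 5*log(x^2 + 1/4):
  f'(x)  = 40*x/(4*x^2 + 1)
  f''(x) = 40*(1 - 4*x^2)/(4*x^2 + 1)^2
Substitute x = B_t and multiply the f'' term by 1/2:
  drift     = (1/2) * (40*(1 - 4*x^2)/(4*x^2 + 1)^2) evaluated at B_t = 20*(1 - 4*B_t^2)/(4*B_t^2 + 1)^2
  diffusion = (40*x/(4*x^2 + 1)) evaluated at B_t = 40*B_t/(4*B_t^2 + 1)
Therefore d(5*log(B_t^2 + 1/4)) = (20*(1 - 4*B_t^2)/(4*B_t^2 + 1)^2) dt + (40*B_t/(4*B_t^2 + 1)) dB_t.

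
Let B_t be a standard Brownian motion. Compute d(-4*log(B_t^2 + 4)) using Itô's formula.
d(-4*log(B_t^2 + 4)) = (4*(B_t^2 - 4)/(B_t^2 + 4)^2) dt + (-8*B_t/(B_t^2 + 4)) dB_t

Itô's formula for f(B_t) gives d f(B_t) = f'(B_t) dB_t + (1/2) f''(B_t) dt. Compute derivatives of f(x) = -4*log(x^2 + 4):
  f'(x)  = -8*x/(x^2 + 4)
  f''(x) = 8*(x^2 - 4)/(x^2 + 4)^2
Substitute x = B_t and multiply the f'' term by 1/2:
  drift     = (1/2) * (8*(x^2 - 4)/(x^2 + 4)^2) evaluated at B_t = 4*(B_t^2 - 4)/(B_t^2 + 4)^2
  diffusion = (-8*x/(x^2 + 4)) evaluated at B_t = -8*B_t/(B_t^2 + 4)
Therefore d(-4*log(B_t^2 + 4)) = (4*(B_t^2 - 4)/(B_t^2 + 4)^2) dt + (-8*B_t/(B_t^2 + 4)) dB_t.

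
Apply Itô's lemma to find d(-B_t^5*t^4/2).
d(-B_t^5*t^4/2) = (B_t^3*t^3*(-2*B_t^2 - 5*t)) dt + (-5*B_t^4*t^4/2) dB_t

Itô's formula for f(t, x): d f(t, B_t) = (f_t + (1/2) f_xx) dt + f_x dB_t. Compute partials of f(t, x) = -t^4*x^5/2:
  f_t(t,x)  = -2*t^3*x^5
  f_x(t,x)  = -5*t^4*x^4/2
  f_xx(t,x) = -10*t^4*x^3
Assemble drift = f_t + (1/2) f_xx = t^3*x^3*(-5*t - 2*x^2) and diffusion = f_x = -5*t^4*x^4/2. Substituting x = B_t:
  d(-B_t^5*t^4/2) = (B_t^3*t^3*(-2*B_t^2 - 5*t)) dt + (-5*B_t^4*t^4/2) dB_t.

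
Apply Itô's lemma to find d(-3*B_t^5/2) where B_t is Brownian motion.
d(-3*B_t^5/2) = (-15*B_t^3) dt + (-15*B_t^4/2) dB_t

Itô's formula for f(B_t) gives d f(B_t) = f'(B_t) dB_t + (1/2) f''(B_t) dt. Compute derivatives of f(x) = -3*x^5/2:
  f'(x)  = -15*x^4/2
  f''(x) = -30*x^3
Substitute x = B_t and multiply the f'' term by 1/2:
  drift     = (1/2) * (-30*x^3) evaluated at B_t = -15*B_t^3
  diffusion = (-15*x^4/2) evaluated at B_t = -15*B_t^4/2
Therefore d(-3*B_t^5/2) = (-15*B_t^3) dt + (-15*B_t^4/2) dB_t.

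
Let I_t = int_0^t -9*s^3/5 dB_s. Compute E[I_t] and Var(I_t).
E[I_t] = 0; Var(I_t) = 81*t^7/175

The Itô integral of a deterministic integrand f(s) has mean 0 because each increment f(s) * (B_{s+ds} - B_s) has mean 0. By the Itô isometry:
  Var( int_0^t f(s) dB_s ) = E[ (int_0^t f(s) dB_s)^2 ] = int_0^t f(s)^2 ds.
Here f(s) = -9*s^3/5, so f(s)^2 = 81*s^6/25. Integrate:
  int_0^t (81*s^6/25) ds = 81*t^7/175.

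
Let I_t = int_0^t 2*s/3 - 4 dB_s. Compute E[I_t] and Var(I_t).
E[I_t] = 0; Var(I_t) = 4*t*(t^2 - 18*t + 108)/27

The Itô integral of a deterministic integrand f(s) has mean 0 because each increment f(s) * (B_{s+ds} - B_s) has mean 0. By the Itô isometry:
  Var( int_0^t f(s) dB_s ) = E[ (int_0^t f(s) dB_s)^2 ] = int_0^t f(s)^2 ds.
Here f(s) = 2*s/3 - 4, so f(s)^2 = 4*(s - 6)^2/9. Integrate:
  int_0^t (4*(s - 6)^2/9) ds = 4*t*(t^2 - 18*t + 108)/27.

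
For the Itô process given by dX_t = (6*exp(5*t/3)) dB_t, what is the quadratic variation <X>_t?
<X>_t = 54*exp(10*t/3)/5 - 54/5

For an Itô process dX_t = a(t) dt + b(t) dB_t, the quadratic variation is <X>_t = int_0^t b(s)^2 ds (the drift term does not contribute). Here b(s) = 6*exp(5*s/3), so
  b(s)^2 = 36*exp(10*s/3).
Integrating from 0 to t:
  <X>_t = int_0^t (36*exp(10*s/3)) ds = 54*exp(10*t/3)/5 - 54/5.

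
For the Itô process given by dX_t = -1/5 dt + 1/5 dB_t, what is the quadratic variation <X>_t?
<X>_t = t/25

For an Itô process dX_t = a(t) dt + b(t) dB_t, the quadratic variation is <X>_t = int_0^t b(s)^2 ds (the drift term does not contribute). Here b(s) = 1/5, so
  b(s)^2 = 1/25.
Integrating from 0 to t:
  <X>_t = int_0^t (1/25) ds = t/25.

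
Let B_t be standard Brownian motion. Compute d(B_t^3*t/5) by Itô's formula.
d(B_t^3*t/5) = (B_t*(B_t^2 + 3*t)/5) dt + (3*B_t^2*t/5) dB_t

Itô's formula for f(t, x): d f(t, B_t) = (f_t + (1/2) f_xx) dt + f_x dB_t. Compute partials of f(t, x) = t*x^3/5:
  f_t(t,x)  = x^3/5
  f_x(t,x)  = 3*t*x^2/5
  f_xx(t,x) = 6*t*x/5
Assemble drift = f_t + (1/2) f_xx = x*(3*t + x^2)/5 and diffusion = f_x = 3*t*x^2/5. Substituting x = B_t:
  d(B_t^3*t/5) = (B_t*(B_t^2 + 3*t)/5) dt + (3*B_t^2*t/5) dB_t.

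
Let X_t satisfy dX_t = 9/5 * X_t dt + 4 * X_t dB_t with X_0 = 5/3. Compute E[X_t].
E[X_t] = 5*exp(9*t/5)/3

For GBM dX = mu X dt + sigma X dB with X_0 = x_0, apply Itô to Y = log X: dY = (mu - sigma^2/2) dt + sigma dB, so Y_t = log(x_0) + (mu - sigma^2/2) t + sigma B_t and hence X_t = x_0 * exp((mu - sigma^2/2) t + sigma B_t).
With mu = 9/5, sigma = 4, x_0 = 5/3, this gives:
  X_t = 5/3 * exp((-31/5) * t + (4) * B_t).
Since sigma*B_t ~ Normal(0, sigma^2 t), E[exp(sigma*B_t)] = exp(sigma^2 t / 2); so E[X_t] = x_0 * exp((mu - sigma^2/2) t) * exp(sigma^2 t / 2) = x_0 * exp(mu t) = 5*exp(9*t/5)/3.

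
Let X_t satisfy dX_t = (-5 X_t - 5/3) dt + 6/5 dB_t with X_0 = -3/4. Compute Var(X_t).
Var(X_t) = 18/125 - 18*exp(-10*t)/125

The variance V(t) = Var(X_t) satisfies V'(t) = 2 a V(t) + c^2 with V(0) = 0 (drift coefficient is linear in X, diffusion is constant). With a = -5, c = 6/5, the solution is
  V(t) = (c^2 / (2 a)) * (exp(2 a t) - 1)
       = ((6/5)^2 / (2*(-5))) * (exp((-10) t) - 1)
       = 18/125 - 18*exp(-10*t)/125.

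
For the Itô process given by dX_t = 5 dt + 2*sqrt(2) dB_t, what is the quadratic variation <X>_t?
<X>_t = 8*t

For an Itô process dX_t = a(t) dt + b(t) dB_t, the quadratic variation is <X>_t = int_0^t b(s)^2 ds (the drift term does not contribute). Here b(s) = 2*sqrt(2), so
  b(s)^2 = 8.
Integrating from 0 to t:
  <X>_t = int_0^t (8) ds = 8*t.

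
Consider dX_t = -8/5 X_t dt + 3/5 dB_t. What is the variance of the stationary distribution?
lim Var(X_t) = 9/80

The OU SDE dX = -theta X dt + sigma dB admits the integrating factor exp(theta t): d(exp(theta t) X_t) = sigma exp(theta t) dB_t. Integrating from 0 to t gives X_t = x_0 * exp(-theta t) + sigma * int_0^t exp(-theta (t-s)) dB_s for any initial x_0. The Itô integral has variance (by the Itô isometry) sigma^2 * int_0^t exp(-2 theta (t - s)) ds = sigma^2 * (1 - exp(-2 theta t)) / (2 theta), independent of x_0.
With theta = 8/5, sigma = 3/5:
  Var(X_t) = (3/5)^2 * (1 - exp(-2*8/5 t)) / (2 * 8/5) = 9/80 - 9*exp(-16*t/5)/80.
As t -> infinity, exp(-2*8/5 t) -> 0, so the stationary variance is sigma^2 / (2 theta) = 9/80.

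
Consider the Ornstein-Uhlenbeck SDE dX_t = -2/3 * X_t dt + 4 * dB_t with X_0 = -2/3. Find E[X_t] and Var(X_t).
E[X_t] = -2*exp(-2*t/3)/3; Var(X_t) = 12 - 12*exp(-4*t/3)

The OU SDE dX = -theta X dt + sigma dB admits the integrating factor exp(theta t): d(exp(theta t) X_t) = sigma exp(theta t) dB_t. Integrating from 0 to t:
  X_t = x_0 * exp(-theta t) + sigma * int_0^t exp(-theta (t-s)) dB_s.
The Itô integral has mean 0 and (by the Itô isometry) variance sigma^2 * int_0^t exp(-2 theta (t - s)) ds = sigma^2 * (1 - exp(-2 theta t)) / (2 theta).
With theta = 2/3, sigma = 4, x_0 = -2/3:
  E[X_t] = -2/3 * exp(-2/3 t) = -2*exp(-2*t/3)/3
  Var(X_t) = (4)^2 * (1 - exp(-2*2/3 t)) / (2 * 2/3) = 12 - 12*exp(-4*t/3).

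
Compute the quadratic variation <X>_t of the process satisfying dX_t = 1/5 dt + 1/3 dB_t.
<X>_t = t/9

For an Itô process dX_t = a(t) dt + b(t) dB_t, the quadratic variation is <X>_t = int_0^t b(s)^2 ds (the drift term does not contribute). Here b(s) = 1/3, so
  b(s)^2 = 1/9.
Integrating from 0 to t:
  <X>_t = int_0^t (1/9) ds = t/9.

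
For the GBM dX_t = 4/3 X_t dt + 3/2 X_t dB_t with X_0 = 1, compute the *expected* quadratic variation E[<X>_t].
E[<X>_t] = 27*exp(59*t/12)/59 - 27/59

<X>_t = int_0^t ((3/2) * X_s)^2 ds. Taking expectation inside the integral: E[<X>_t] = (3/2)^2 * int_0^t E[X_s^2] ds. For GBM, E[X_s^2] = x_0^2 * exp((2 mu + sigma^2) s). Integrating:
  E[<X>_t] = (3/2)^2 * 1^2 * (exp((2*(4/3) + (3/2)^2) t) - 1) / (2*(4/3) + (3/2)^2)
           = (3/2)^2 * 1^2 * (exp((59/12) t) - 1) / (59/12) = 27*exp(59*t/12)/59 - 27/59.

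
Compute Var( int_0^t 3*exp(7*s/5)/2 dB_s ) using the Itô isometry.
Var = 45*exp(14*t/5)/56 - 45/56

The Itô integral of a deterministic integrand f(s) has mean 0 because each increment f(s) * (B_{s+ds} - B_s) has mean 0. By the Itô isometry:
  Var( int_0^t f(s) dB_s ) = E[ (int_0^t f(s) dB_s)^2 ] = int_0^t f(s)^2 ds.
Here f(s) = 3*exp(7*s/5)/2, so f(s)^2 = 9*exp(14*s/5)/4. Integrate:
  int_0^t (9*exp(14*s/5)/4) ds = 45*exp(14*t/5)/56 - 45/56.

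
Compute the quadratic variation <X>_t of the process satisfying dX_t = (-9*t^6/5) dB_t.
<X>_t = 81*t^13/325

For an Itô process dX_t = a(t) dt + b(t) dB_t, the quadratic variation is <X>_t = int_0^t b(s)^2 ds (the drift term does not contribute). Here b(s) = -9*s^6/5, so
  b(s)^2 = 81*s^12/25.
Integrating from 0 to t:
  <X>_t = int_0^t (81*s^12/25) ds = 81*t^13/325.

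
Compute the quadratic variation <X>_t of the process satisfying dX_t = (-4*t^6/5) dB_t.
<X>_t = 16*t^13/325

For an Itô process dX_t = a(t) dt + b(t) dB_t, the quadratic variation is <X>_t = int_0^t b(s)^2 ds (the drift term does not contribute). Here b(s) = -4*s^6/5, so
  b(s)^2 = 16*s^12/25.
Integrating from 0 to t:
  <X>_t = int_0^t (16*s^12/25) ds = 16*t^13/325.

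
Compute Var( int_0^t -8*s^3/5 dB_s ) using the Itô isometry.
Var = 64*t^7/175

The Itô integral of a deterministic integrand f(s) has mean 0 because each increment f(s) * (B_{s+ds} - B_s) has mean 0. By the Itô isometry:
  Var( int_0^t f(s) dB_s ) = E[ (int_0^t f(s) dB_s)^2 ] = int_0^t f(s)^2 ds.
Here f(s) = -8*s^3/5, so f(s)^2 = 64*s^6/25. Integrate:
  int_0^t (64*s^6/25) ds = 64*t^7/175.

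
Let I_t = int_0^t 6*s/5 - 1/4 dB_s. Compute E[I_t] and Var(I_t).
E[I_t] = 0; Var(I_t) = t*(192*t^2 - 120*t + 25)/400

The Itô integral of a deterministic integrand f(s) has mean 0 because each increment f(s) * (B_{s+ds} - B_s) has mean 0. By the Itô isometry:
  Var( int_0^t f(s) dB_s ) = E[ (int_0^t f(s) dB_s)^2 ] = int_0^t f(s)^2 ds.
Here f(s) = 6*s/5 - 1/4, so f(s)^2 = (24*s - 5)^2/400. Integrate:
  int_0^t ((24*s - 5)^2/400) ds = t*(192*t^2 - 120*t + 25)/400.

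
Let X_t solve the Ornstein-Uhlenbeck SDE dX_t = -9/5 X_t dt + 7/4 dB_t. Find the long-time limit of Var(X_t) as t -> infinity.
lim Var(X_t) = 245/288

The OU SDE dX = -theta X dt + sigma dB admits the integrating factor exp(theta t): d(exp(theta t) X_t) = sigma exp(theta t) dB_t. Integrating from 0 to t gives X_t = x_0 * exp(-theta t) + sigma * int_0^t exp(-theta (t-s)) dB_s for any initial x_0. The Itô integral has variance (by the Itô isometry) sigma^2 * int_0^t exp(-2 theta (t - s)) ds = sigma^2 * (1 - exp(-2 theta t)) / (2 theta), independent of x_0.
With theta = 9/5, sigma = 7/4:
  Var(X_t) = (7/4)^2 * (1 - exp(-2*9/5 t)) / (2 * 9/5) = 245/288 - 245*exp(-18*t/5)/288.
As t -> infinity, exp(-2*9/5 t) -> 0, so the stationary variance is sigma^2 / (2 theta) = 245/288.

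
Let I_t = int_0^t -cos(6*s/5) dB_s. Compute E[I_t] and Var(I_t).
E[I_t] = 0; Var(I_t) = t/2 + 5*sin(12*t/5)/24

The Itô integral of a deterministic integrand f(s) has mean 0 because each increment f(s) * (B_{s+ds} - B_s) has mean 0. By the Itô isometry:
  Var( int_0^t f(s) dB_s ) = E[ (int_0^t f(s) dB_s)^2 ] = int_0^t f(s)^2 ds.
Here f(s) = -cos(6*s/5), so f(s)^2 = cos(6*s/5)^2. Integrate:
  int_0^t (cos(6*s/5)^2) ds = t/2 + 5*sin(12*t/5)/24.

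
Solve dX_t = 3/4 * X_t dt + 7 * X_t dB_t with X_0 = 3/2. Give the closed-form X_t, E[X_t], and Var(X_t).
X_t = 3/2 * exp((-95/4) t + (7) B_t); E[X_t] = 3*exp(3*t/4)/2; Var(X_t) = 9*(exp(49*t) - 1)*exp(3*t/2)/4

For GBM dX = mu X dt + sigma X dB with X_0 = x_0, apply Itô to Y = log X: dY = (mu - sigma^2/2) dt + sigma dB, so Y_t = log(x_0) + (mu - sigma^2/2) t + sigma B_t and hence X_t = x_0 * exp((mu - sigma^2/2) t + sigma B_t).
With mu = 3/4, sigma = 7, x_0 = 3/2, this gives:
  X_t = 3/2 * exp((-95/4) * t + (7) * B_t).
Since sigma*B_t ~ Normal(0, sigma^2 t), E[exp(sigma*B_t)] = exp(sigma^2 t / 2); so E[X_t] = x_0 * exp((mu - sigma^2/2) t) * exp(sigma^2 t / 2) = x_0 * exp(mu t) = 3*exp(3*t/4)/2.
Var(X_t) = E[X_t^2] - (E[X_t])^2 = x_0^2 * exp(2 mu t) * (exp(sigma^2 t) - 1) = 9*(exp(49*t) - 1)*exp(3*t/2)/4.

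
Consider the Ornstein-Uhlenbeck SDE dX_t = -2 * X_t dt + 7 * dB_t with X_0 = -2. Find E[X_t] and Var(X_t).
E[X_t] = -2*exp(-2*t); Var(X_t) = 49/4 - 49*exp(-4*t)/4

The OU SDE dX = -theta X dt + sigma dB admits the integrating factor exp(theta t): d(exp(theta t) X_t) = sigma exp(theta t) dB_t. Integrating from 0 to t:
  X_t = x_0 * exp(-theta t) + sigma * int_0^t exp(-theta (t-s)) dB_s.
The Itô integral has mean 0 and (by the Itô isometry) variance sigma^2 * int_0^t exp(-2 theta (t - s)) ds = sigma^2 * (1 - exp(-2 theta t)) / (2 theta).
With theta = 2, sigma = 7, x_0 = -2:
  E[X_t] = -2 * exp(-2 t) = -2*exp(-2*t)
  Var(X_t) = (7)^2 * (1 - exp(-2*2 t)) / (2 * 2) = 49/4 - 49*exp(-4*t)/4.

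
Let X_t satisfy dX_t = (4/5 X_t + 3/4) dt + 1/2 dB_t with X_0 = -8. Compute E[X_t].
E[X_t] = -113*exp(4*t/5)/16 - 15/16

Taking expectations and using E[dB_t] = 0, the mean m(t) = E[X_t] satisfies the ODE m'(t) = a m(t) + b with m(0) = x_0. With a = 4/5, b = 3/4, x_0 = -8, the solution is
  m(t) = x_0 * exp(a t) + (b/a) * (exp(a t) - 1)
       = (-8) * exp((4/5) t) + ((3/4)/(4/5)) * (exp((4/5) t) - 1)
       = -113*exp(4*t/5)/16 - 15/16.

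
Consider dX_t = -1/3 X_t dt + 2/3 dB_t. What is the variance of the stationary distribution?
lim Var(X_t) = 2/3

The OU SDE dX = -theta X dt + sigma dB admits the integrating factor exp(theta t): d(exp(theta t) X_t) = sigma exp(theta t) dB_t. Integrating from 0 to t gives X_t = x_0 * exp(-theta t) + sigma * int_0^t exp(-theta (t-s)) dB_s for any initial x_0. The Itô integral has variance (by the Itô isometry) sigma^2 * int_0^t exp(-2 theta (t - s)) ds = sigma^2 * (1 - exp(-2 theta t)) / (2 theta), independent of x_0.
With theta = 1/3, sigma = 2/3:
  Var(X_t) = (2/3)^2 * (1 - exp(-2*1/3 t)) / (2 * 1/3) = 2/3 - 2*exp(-2*t/3)/3.
As t -> infinity, exp(-2*1/3 t) -> 0, so the stationary variance is sigma^2 / (2 theta) = 2/3.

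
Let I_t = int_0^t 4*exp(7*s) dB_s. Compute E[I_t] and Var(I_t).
E[I_t] = 0; Var(I_t) = 8*exp(14*t)/7 - 8/7

The Itô integral of a deterministic integrand f(s) has mean 0 because each increment f(s) * (B_{s+ds} - B_s) has mean 0. By the Itô isometry:
  Var( int_0^t f(s) dB_s ) = E[ (int_0^t f(s) dB_s)^2 ] = int_0^t f(s)^2 ds.
Here f(s) = 4*exp(7*s), so f(s)^2 = 16*exp(14*s). Integrate:
  int_0^t (16*exp(14*s)) ds = 8*exp(14*t)/7 - 8/7.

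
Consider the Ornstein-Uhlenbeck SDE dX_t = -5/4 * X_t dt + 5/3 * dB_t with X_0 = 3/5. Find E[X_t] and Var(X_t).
E[X_t] = 3*exp(-5*t/4)/5; Var(X_t) = 10/9 - 10*exp(-5*t/2)/9

The OU SDE dX = -theta X dt + sigma dB admits the integrating factor exp(theta t): d(exp(theta t) X_t) = sigma exp(theta t) dB_t. Integrating from 0 to t:
  X_t = x_0 * exp(-theta t) + sigma * int_0^t exp(-theta (t-s)) dB_s.
The Itô integral has mean 0 and (by the Itô isometry) variance sigma^2 * int_0^t exp(-2 theta (t - s)) ds = sigma^2 * (1 - exp(-2 theta t)) / (2 theta).
With theta = 5/4, sigma = 5/3, x_0 = 3/5:
  E[X_t] = 3/5 * exp(-5/4 t) = 3*exp(-5*t/4)/5
  Var(X_t) = (5/3)^2 * (1 - exp(-2*5/4 t)) / (2 * 5/4) = 10/9 - 10*exp(-5*t/2)/9.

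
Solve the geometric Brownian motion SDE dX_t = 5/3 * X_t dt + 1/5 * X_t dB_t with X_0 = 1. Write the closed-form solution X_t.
X_t = 1 * exp((247/150) * t + (1/5) * B_t)

For GBM dX = mu X dt + sigma X dB with X_0 = x_0, apply Itô to Y = log X: dY = (mu - sigma^2/2) dt + sigma dB, so Y_t = log(x_0) + (mu - sigma^2/2) t + sigma B_t and hence X_t = x_0 * exp((mu - sigma^2/2) t + sigma B_t).
With mu = 5/3, sigma = 1/5, x_0 = 1, this gives:
  X_t = 1 * exp((247/150) * t + (1/5) * B_t).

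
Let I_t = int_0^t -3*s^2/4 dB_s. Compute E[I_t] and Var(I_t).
E[I_t] = 0; Var(I_t) = 9*t^5/80

The Itô integral of a deterministic integrand f(s) has mean 0 because each increment f(s) * (B_{s+ds} - B_s) has mean 0. By the Itô isometry:
  Var( int_0^t f(s) dB_s ) = E[ (int_0^t f(s) dB_s)^2 ] = int_0^t f(s)^2 ds.
Here f(s) = -3*s^2/4, so f(s)^2 = 9*s^4/16. Integrate:
  int_0^t (9*s^4/16) ds = 9*t^5/80.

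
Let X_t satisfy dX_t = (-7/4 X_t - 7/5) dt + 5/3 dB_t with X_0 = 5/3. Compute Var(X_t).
Var(X_t) = 50/63 - 50*exp(-7*t/2)/63

The variance V(t) = Var(X_t) satisfies V'(t) = 2 a V(t) + c^2 with V(0) = 0 (drift coefficient is linear in X, diffusion is constant). With a = -7/4, c = 5/3, the solution is
  V(t) = (c^2 / (2 a)) * (exp(2 a t) - 1)
       = ((5/3)^2 / (2*(-7/4))) * (exp((-7/2) t) - 1)
       = 50/63 - 50*exp(-7*t/2)/63.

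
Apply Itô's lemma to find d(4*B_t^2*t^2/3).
d(4*B_t^2*t^2/3) = (4*t*(2*B_t^2 + t)/3) dt + (8*B_t*t^2/3) dB_t

Itô's formula for f(t, x): d f(t, B_t) = (f_t + (1/2) f_xx) dt + f_x dB_t. Compute partials of f(t, x) = 4*t^2*x^2/3:
  f_t(t,x)  = 8*t*x^2/3
  f_x(t,x)  = 8*t^2*x/3
  f_xx(t,x) = 8*t^2/3
Assemble drift = f_t + (1/2) f_xx = 4*t*(t + 2*x^2)/3 and diffusion = f_x = 8*t^2*x/3. Substituting x = B_t:
  d(4*B_t^2*t^2/3) = (4*t*(2*B_t^2 + t)/3) dt + (8*B_t*t^2/3) dB_t.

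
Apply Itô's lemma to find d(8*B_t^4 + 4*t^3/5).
d(8*B_t^4 + 4*t^3/5) = (48*B_t^2 + 12*t^2/5) dt + (32*B_t^3) dB_t

Itô's formula for f(t, x): d f(t, B_t) = (f_t + (1/2) f_xx) dt + f_x dB_t. Compute partials of f(t, x) = 4*t^3/5 + 8*x^4:
  f_t(t,x)  = 12*t^2/5
  f_x(t,x)  = 32*x^3
  f_xx(t,x) = 96*x^2
Assemble drift = f_t + (1/2) f_xx = 12*t^2/5 + 48*x^2 and diffusion = f_x = 32*x^3. Substituting x = B_t:
  d(8*B_t^4 + 4*t^3/5) = (48*B_t^2 + 12*t^2/5) dt + (32*B_t^3) dB_t.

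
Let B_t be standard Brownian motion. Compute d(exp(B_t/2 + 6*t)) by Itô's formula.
d(exp(B_t/2 + 6*t)) = (49*exp(B_t/2 + 6*t)/8) dt + (exp(B_t/2 + 6*t)/2) dB_t

Itô's formula for f(t, x): d f(t, B_t) = (f_t + (1/2) f_xx) dt + f_x dB_t. Compute partials of f(t, x) = exp(6*t + x/2):
  f_t(t,x)  = 6*exp(6*t + x/2)
  f_x(t,x)  = exp(6*t + x/2)/2
  f_xx(t,x) = exp(6*t + x/2)/4
Assemble drift = f_t + (1/2) f_xx = 49*exp(6*t + x/2)/8 and diffusion = f_x = exp(6*t + x/2)/2. Substituting x = B_t:
  d(exp(B_t/2 + 6*t)) = (49*exp(B_t/2 + 6*t)/8) dt + (exp(B_t/2 + 6*t)/2) dB_t.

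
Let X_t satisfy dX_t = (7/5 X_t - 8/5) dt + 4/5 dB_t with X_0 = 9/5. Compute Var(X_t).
Var(X_t) = 8*exp(14*t/5)/35 - 8/35

The variance V(t) = Var(X_t) satisfies V'(t) = 2 a V(t) + c^2 with V(0) = 0 (drift coefficient is linear in X, diffusion is constant). With a = 7/5, c = 4/5, the solution is
  V(t) = (c^2 / (2 a)) * (exp(2 a t) - 1)
       = ((4/5)^2 / (2*(7/5))) * (exp((14/5) t) - 1)
       = 8*exp(14*t/5)/35 - 8/35.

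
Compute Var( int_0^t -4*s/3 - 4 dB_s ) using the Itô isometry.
Var = 16*t*(t^2 + 9*t + 27)/27

The Itô integral of a deterministic integrand f(s) has mean 0 because each increment f(s) * (B_{s+ds} - B_s) has mean 0. By the Itô isometry:
  Var( int_0^t f(s) dB_s ) = E[ (int_0^t f(s) dB_s)^2 ] = int_0^t f(s)^2 ds.
Here f(s) = -4*s/3 - 4, so f(s)^2 = 16*(s + 3)^2/9. Integrate:
  int_0^t (16*(s + 3)^2/9) ds = 16*t*(t^2 + 9*t + 27)/27.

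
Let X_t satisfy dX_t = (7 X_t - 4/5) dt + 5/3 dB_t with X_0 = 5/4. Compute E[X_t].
E[X_t] = 159*exp(7*t)/140 + 4/35

Taking expectations and using E[dB_t] = 0, the mean m(t) = E[X_t] satisfies the ODE m'(t) = a m(t) + b with m(0) = x_0. With a = 7, b = -4/5, x_0 = 5/4, the solution is
  m(t) = x_0 * exp(a t) + (b/a) * (exp(a t) - 1)
       = (5/4) * exp(7 t) + ((-4/5)/7) * (exp(7 t) - 1)
       = 159*exp(7*t)/140 + 4/35.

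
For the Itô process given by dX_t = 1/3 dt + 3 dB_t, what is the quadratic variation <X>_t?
<X>_t = 9*t

For an Itô process dX_t = a(t) dt + b(t) dB_t, the quadratic variation is <X>_t = int_0^t b(s)^2 ds (the drift term does not contribute). Here b(s) = 3, so
  b(s)^2 = 9.
Integrating from 0 to t:
  <X>_t = int_0^t (9) ds = 9*t.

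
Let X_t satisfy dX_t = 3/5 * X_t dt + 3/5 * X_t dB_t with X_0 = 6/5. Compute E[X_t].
E[X_t] = 6*exp(3*t/5)/5

For GBM dX = mu X dt + sigma X dB with X_0 = x_0, apply Itô to Y = log X: dY = (mu - sigma^2/2) dt + sigma dB, so Y_t = log(x_0) + (mu - sigma^2/2) t + sigma B_t and hence X_t = x_0 * exp((mu - sigma^2/2) t + sigma B_t).
With mu = 3/5, sigma = 3/5, x_0 = 6/5, this gives:
  X_t = 6/5 * exp((21/50) * t + (3/5) * B_t).
Since sigma*B_t ~ Normal(0, sigma^2 t), E[exp(sigma*B_t)] = exp(sigma^2 t / 2); so E[X_t] = x_0 * exp((mu - sigma^2/2) t) * exp(sigma^2 t / 2) = x_0 * exp(mu t) = 6*exp(3*t/5)/5.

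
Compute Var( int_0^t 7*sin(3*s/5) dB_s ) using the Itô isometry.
Var = 49*t/2 - 245*sin(6*t/5)/12

The Itô integral of a deterministic integrand f(s) has mean 0 because each increment f(s) * (B_{s+ds} - B_s) has mean 0. By the Itô isometry:
  Var( int_0^t f(s) dB_s ) = E[ (int_0^t f(s) dB_s)^2 ] = int_0^t f(s)^2 ds.
Here f(s) = 7*sin(3*s/5), so f(s)^2 = 49*sin(3*s/5)^2. Integrate:
  int_0^t (49*sin(3*s/5)^2) ds = 49*t/2 - 245*sin(6*t/5)/12.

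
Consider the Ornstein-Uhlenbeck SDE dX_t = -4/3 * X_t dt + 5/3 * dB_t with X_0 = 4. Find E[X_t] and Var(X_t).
E[X_t] = 4*exp(-4*t/3); Var(X_t) = 25/24 - 25*exp(-8*t/3)/24

The OU SDE dX = -theta X dt + sigma dB admits the integrating factor exp(theta t): d(exp(theta t) X_t) = sigma exp(theta t) dB_t. Integrating from 0 to t:
  X_t = x_0 * exp(-theta t) + sigma * int_0^t exp(-theta (t-s)) dB_s.
The Itô integral has mean 0 and (by the Itô isometry) variance sigma^2 * int_0^t exp(-2 theta (t - s)) ds = sigma^2 * (1 - exp(-2 theta t)) / (2 theta).
With theta = 4/3, sigma = 5/3, x_0 = 4:
  E[X_t] = 4 * exp(-4/3 t) = 4*exp(-4*t/3)
  Var(X_t) = (5/3)^2 * (1 - exp(-2*4/3 t)) / (2 * 4/3) = 25/24 - 25*exp(-8*t/3)/24.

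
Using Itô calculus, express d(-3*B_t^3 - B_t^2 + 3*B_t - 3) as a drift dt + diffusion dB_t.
d(-3*B_t^3 - B_t^2 + 3*B_t - 3) = (-9*B_t - 1) dt + (-9*B_t^2 - 2*B_t + 3) dB_t

Itô's formula for f(B_t) gives d f(B_t) = f'(B_t) dB_t + (1/2) f''(B_t) dt. Compute derivatives of f(x) = -3*x^3 - x^2 + 3*x - 3:
  f'(x)  = -9*x^2 - 2*x + 3
  f''(x) = -18*x - 2
Substitute x = B_t and multiply the f'' term by 1/2:
  drift     = (1/2) * (-18*x - 2) evaluated at B_t = -9*B_t - 1
  diffusion = (-9*x^2 - 2*x + 3) evaluated at B_t = -9*B_t^2 - 2*B_t + 3
Therefore d(-3*B_t^3 - B_t^2 + 3*B_t - 3) = (-9*B_t - 1) dt + (-9*B_t^2 - 2*B_t + 3) dB_t.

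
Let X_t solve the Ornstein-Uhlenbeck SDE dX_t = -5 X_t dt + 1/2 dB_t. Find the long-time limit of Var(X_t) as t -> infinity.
lim Var(X_t) = 1/40

The OU SDE dX = -theta X dt + sigma dB admits the integrating factor exp(theta t): d(exp(theta t) X_t) = sigma exp(theta t) dB_t. Integrating from 0 to t gives X_t = x_0 * exp(-theta t) + sigma * int_0^t exp(-theta (t-s)) dB_s for any initial x_0. The Itô integral has variance (by the Itô isometry) sigma^2 * int_0^t exp(-2 theta (t - s)) ds = sigma^2 * (1 - exp(-2 theta t)) / (2 theta), independent of x_0.
With theta = 5, sigma = 1/2:
  Var(X_t) = (1/2)^2 * (1 - exp(-2*5 t)) / (2 * 5) = 1/40 - exp(-10*t)/40.
As t -> infinity, exp(-2*5 t) -> 0, so the stationary variance is sigma^2 / (2 theta) = 1/40.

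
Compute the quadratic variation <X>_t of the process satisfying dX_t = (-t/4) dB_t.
<X>_t = t^3/48

For an Itô process dX_t = a(t) dt + b(t) dB_t, the quadratic variation is <X>_t = int_0^t b(s)^2 ds (the drift term does not contribute). Here b(s) = -s/4, so
  b(s)^2 = s^2/16.
Integrating from 0 to t:
  <X>_t = int_0^t (s^2/16) ds = t^3/48.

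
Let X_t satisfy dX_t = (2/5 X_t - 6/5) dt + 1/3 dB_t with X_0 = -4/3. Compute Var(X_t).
Var(X_t) = 5*exp(4*t/5)/36 - 5/36

The variance V(t) = Var(X_t) satisfies V'(t) = 2 a V(t) + c^2 with V(0) = 0 (drift coefficient is linear in X, diffusion is constant). With a = 2/5, c = 1/3, the solution is
  V(t) = (c^2 / (2 a)) * (exp(2 a t) - 1)
       = ((1/3)^2 / (2*(2/5))) * (exp((4/5) t) - 1)
       = 5*exp(4*t/5)/36 - 5/36.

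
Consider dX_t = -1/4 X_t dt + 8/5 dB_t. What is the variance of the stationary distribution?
lim Var(X_t) = 128/25

The OU SDE dX = -theta X dt + sigma dB admits the integrating factor exp(theta t): d(exp(theta t) X_t) = sigma exp(theta t) dB_t. Integrating from 0 to t gives X_t = x_0 * exp(-theta t) + sigma * int_0^t exp(-theta (t-s)) dB_s for any initial x_0. The Itô integral has variance (by the Itô isometry) sigma^2 * int_0^t exp(-2 theta (t - s)) ds = sigma^2 * (1 - exp(-2 theta t)) / (2 theta), independent of x_0.
With theta = 1/4, sigma = 8/5:
  Var(X_t) = (8/5)^2 * (1 - exp(-2*1/4 t)) / (2 * 1/4) = 128/25 - 128*exp(-t/2)/25.
As t -> infinity, exp(-2*1/4 t) -> 0, so the stationary variance is sigma^2 / (2 theta) = 128/25.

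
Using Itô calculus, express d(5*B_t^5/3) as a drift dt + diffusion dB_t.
d(5*B_t^5/3) = (50*B_t^3/3) dt + (25*B_t^4/3) dB_t

Itô's formula for f(B_t) gives d f(B_t) = f'(B_t) dB_t + (1/2) f''(B_t) dt. Compute derivatives of f(x) = 5*x^5/3:
  f'(x)  = 25*x^4/3
  f''(x) = 100*x^3/3
Substitute x = B_t and multiply the f'' term by 1/2:
  drift     = (1/2) * (100*x^3/3) evaluated at B_t = 50*B_t^3/3
  diffusion = (25*x^4/3) evaluated at B_t = 25*B_t^4/3
Therefore d(5*B_t^5/3) = (50*B_t^3/3) dt + (25*B_t^4/3) dB_t.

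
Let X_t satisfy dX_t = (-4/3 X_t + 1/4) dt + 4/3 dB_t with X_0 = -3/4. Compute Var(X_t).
Var(X_t) = 2/3 - 2*exp(-8*t/3)/3

The variance V(t) = Var(X_t) satisfies V'(t) = 2 a V(t) + c^2 with V(0) = 0 (drift coefficient is linear in X, diffusion is constant). With a = -4/3, c = 4/3, the solution is
  V(t) = (c^2 / (2 a)) * (exp(2 a t) - 1)
       = ((4/3)^2 / (2*(-4/3))) * (exp((-8/3) t) - 1)
       = 2/3 - 2*exp(-8*t/3)/3.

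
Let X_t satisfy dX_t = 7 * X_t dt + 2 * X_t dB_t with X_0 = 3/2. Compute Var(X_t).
Var(X_t) = 9*(exp(4*t) - 1)*exp(14*t)/4

For GBM dX = mu X dt + sigma X dB with X_0 = x_0, apply Itô to Y = log X: dY = (mu - sigma^2/2) dt + sigma dB, so Y_t = log(x_0) + (mu - sigma^2/2) t + sigma B_t and hence X_t = x_0 * exp((mu - sigma^2/2) t + sigma B_t).
With mu = 7, sigma = 2, x_0 = 3/2, this gives:
  X_t = 3/2 * exp((5) * t + (2) * B_t).
Since sigma*B_t ~ Normal(0, sigma^2 t), E[exp(sigma*B_t)] = exp(sigma^2 t / 2); so E[X_t] = x_0 * exp((mu - sigma^2/2) t) * exp(sigma^2 t / 2) = x_0 * exp(mu t) = 3*exp(7*t)/2.
Var(X_t) = E[X_t^2] - (E[X_t])^2 = x_0^2 * exp(2 mu t) * (exp(sigma^2 t) - 1) = 9*(exp(4*t) - 1)*exp(14*t)/4.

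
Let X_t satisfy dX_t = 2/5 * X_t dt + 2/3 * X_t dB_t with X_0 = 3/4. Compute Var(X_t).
Var(X_t) = 9*(exp(4*t/9) - 1)*exp(4*t/5)/16

For GBM dX = mu X dt + sigma X dB with X_0 = x_0, apply Itô to Y = log X: dY = (mu - sigma^2/2) dt + sigma dB, so Y_t = log(x_0) + (mu - sigma^2/2) t + sigma B_t and hence X_t = x_0 * exp((mu - sigma^2/2) t + sigma B_t).
With mu = 2/5, sigma = 2/3, x_0 = 3/4, this gives:
  X_t = 3/4 * exp((8/45) * t + (2/3) * B_t).
Since sigma*B_t ~ Normal(0, sigma^2 t), E[exp(sigma*B_t)] = exp(sigma^2 t / 2); so E[X_t] = x_0 * exp((mu - sigma^2/2) t) * exp(sigma^2 t / 2) = x_0 * exp(mu t) = 3*exp(2*t/5)/4.
Var(X_t) = E[X_t^2] - (E[X_t])^2 = x_0^2 * exp(2 mu t) * (exp(sigma^2 t) - 1) = 9*(exp(4*t/9) - 1)*exp(4*t/5)/16.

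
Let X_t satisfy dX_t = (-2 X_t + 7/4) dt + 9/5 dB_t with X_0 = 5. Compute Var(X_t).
Var(X_t) = 81/100 - 81*exp(-4*t)/100

The variance V(t) = Var(X_t) satisfies V'(t) = 2 a V(t) + c^2 with V(0) = 0 (drift coefficient is linear in X, diffusion is constant). With a = -2, c = 9/5, the solution is
  V(t) = (c^2 / (2 a)) * (exp(2 a t) - 1)
       = ((9/5)^2 / (2*(-2))) * (exp((-4) t) - 1)
       = 81/100 - 81*exp(-4*t)/100.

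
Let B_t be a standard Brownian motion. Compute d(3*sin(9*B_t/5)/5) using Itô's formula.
d(3*sin(9*B_t/5)/5) = (-243*sin(9*B_t/5)/250) dt + (27*cos(9*B_t/5)/25) dB_t

Itô's formula for f(B_t) gives d f(B_t) = f'(B_t) dB_t + (1/2) f''(B_t) dt. Compute derivatives of f(x) = 3*sin(9*x/5)/5:
  f'(x)  = 27*cos(9*x/5)/25
  f''(x) = -243*sin(9*x/5)/125
Substitute x = B_t and multiply the f'' term by 1/2:
  drift     = (1/2) * (-243*sin(9*x/5)/125) evaluated at B_t = -243*sin(9*B_t/5)/250
  diffusion = (27*cos(9*x/5)/25) evaluated at B_t = 27*cos(9*B_t/5)/25
Therefore d(3*sin(9*B_t/5)/5) = (-243*sin(9*B_t/5)/250) dt + (27*cos(9*B_t/5)/25) dB_t.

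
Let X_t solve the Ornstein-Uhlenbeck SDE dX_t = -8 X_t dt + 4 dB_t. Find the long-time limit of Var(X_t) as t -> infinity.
lim Var(X_t) = 1

The OU SDE dX = -theta X dt + sigma dB admits the integrating factor exp(theta t): d(exp(theta t) X_t) = sigma exp(theta t) dB_t. Integrating from 0 to t gives X_t = x_0 * exp(-theta t) + sigma * int_0^t exp(-theta (t-s)) dB_s for any initial x_0. The Itô integral has variance (by the Itô isometry) sigma^2 * int_0^t exp(-2 theta (t - s)) ds = sigma^2 * (1 - exp(-2 theta t)) / (2 theta), independent of x_0.
With theta = 8, sigma = 4:
  Var(X_t) = (4)^2 * (1 - exp(-2*8 t)) / (2 * 8) = 1 - exp(-16*t).
As t -> infinity, exp(-2*8 t) -> 0, so the stationary variance is sigma^2 / (2 theta) = 1.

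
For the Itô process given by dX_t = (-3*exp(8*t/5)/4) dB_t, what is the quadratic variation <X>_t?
<X>_t = 45*exp(16*t/5)/256 - 45/256

For an Itô process dX_t = a(t) dt + b(t) dB_t, the quadratic variation is <X>_t = int_0^t b(s)^2 ds (the drift term does not contribute). Here b(s) = -3*exp(8*s/5)/4, so
  b(s)^2 = 9*exp(16*s/5)/16.
Integrating from 0 to t:
  <X>_t = int_0^t (9*exp(16*s/5)/16) ds = 45*exp(16*t/5)/256 - 45/256.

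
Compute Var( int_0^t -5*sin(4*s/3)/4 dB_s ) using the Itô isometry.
Var = 25*t/32 - 75*sin(4*t/3)*cos(4*t/3)/128

The Itô integral of a deterministic integrand f(s) has mean 0 because each increment f(s) * (B_{s+ds} - B_s) has mean 0. By the Itô isometry:
  Var( int_0^t f(s) dB_s ) = E[ (int_0^t f(s) dB_s)^2 ] = int_0^t f(s)^2 ds.
Here f(s) = -5*sin(4*s/3)/4, so f(s)^2 = 25*sin(4*s/3)^2/16. Integrate:
  int_0^t (25*sin(4*s/3)^2/16) ds = 25*t/32 - 75*sin(4*t/3)*cos(4*t/3)/128.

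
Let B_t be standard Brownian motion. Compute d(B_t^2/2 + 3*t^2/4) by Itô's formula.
d(B_t^2/2 + 3*t^2/4) = (3*t/2 + 1/2) dt + (B_t) dB_t

Itô's formula for f(t, x): d f(t, B_t) = (f_t + (1/2) f_xx) dt + f_x dB_t. Compute partials of f(t, x) = 3*t^2/4 + x^2/2:
  f_t(t,x)  = 3*t/2
  f_x(t,x)  = x
  f_xx(t,x) = 1
Assemble drift = f_t + (1/2) f_xx = 3*t/2 + 1/2 and diffusion = f_x = x. Substituting x = B_t:
  d(B_t^2/2 + 3*t^2/4) = (3*t/2 + 1/2) dt + (B_t) dB_t.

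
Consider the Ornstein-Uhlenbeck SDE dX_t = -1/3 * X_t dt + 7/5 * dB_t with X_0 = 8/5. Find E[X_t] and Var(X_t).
E[X_t] = 8*exp(-t/3)/5; Var(X_t) = 147/50 - 147*exp(-2*t/3)/50

The OU SDE dX = -theta X dt + sigma dB admits the integrating factor exp(theta t): d(exp(theta t) X_t) = sigma exp(theta t) dB_t. Integrating from 0 to t:
  X_t = x_0 * exp(-theta t) + sigma * int_0^t exp(-theta (t-s)) dB_s.
The Itô integral has mean 0 and (by the Itô isometry) variance sigma^2 * int_0^t exp(-2 theta (t - s)) ds = sigma^2 * (1 - exp(-2 theta t)) / (2 theta).
With theta = 1/3, sigma = 7/5, x_0 = 8/5:
  E[X_t] = 8/5 * exp(-1/3 t) = 8*exp(-t/3)/5
  Var(X_t) = (7/5)^2 * (1 - exp(-2*1/3 t)) / (2 * 1/3) = 147/50 - 147*exp(-2*t/3)/50.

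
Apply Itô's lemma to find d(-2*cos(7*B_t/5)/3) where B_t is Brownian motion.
d(-2*cos(7*B_t/5)/3) = (49*cos(7*B_t/5)/75) dt + (14*sin(7*B_t/5)/15) dB_t

Itô's formula for f(B_t) gives d f(B_t) = f'(B_t) dB_t + (1/2) f''(B_t) dt. Compute derivatives of f(x) = -2*cos(7*x/5)/3:
  f'(x)  = 14*sin(7*x/5)/15
  f''(x) = 98*cos(7*x/5)/75
Substitute x = B_t and multiply the f'' term by 1/2:
  drift     = (1/2) * (98*cos(7*x/5)/75) evaluated at B_t = 49*cos(7*B_t/5)/75
  diffusion = (14*sin(7*x/5)/15) evaluated at B_t = 14*sin(7*B_t/5)/15
Therefore d(-2*cos(7*B_t/5)/3) = (49*cos(7*B_t/5)/75) dt + (14*sin(7*B_t/5)/15) dB_t.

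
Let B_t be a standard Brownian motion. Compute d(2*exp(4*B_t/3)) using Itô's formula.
d(2*exp(4*B_t/3)) = (16*exp(4*B_t/3)/9) dt + (8*exp(4*B_t/3)/3) dB_t

Itô's formula for f(B_t) gives d f(B_t) = f'(B_t) dB_t + (1/2) f''(B_t) dt. Compute derivatives of f(x) = 2*exp(4*x/3):
  f'(x)  = 8*exp(4*x/3)/3
  f''(x) = 32*exp(4*x/3)/9
Substitute x = B_t and multiply the f'' term by 1/2:
  drift     = (1/2) * (32*exp(4*x/3)/9) evaluated at B_t = 16*exp(4*B_t/3)/9
  diffusion = (8*exp(4*x/3)/3) evaluated at B_t = 8*exp(4*B_t/3)/3
Therefore d(2*exp(4*B_t/3)) = (16*exp(4*B_t/3)/9) dt + (8*exp(4*B_t/3)/3) dB_t.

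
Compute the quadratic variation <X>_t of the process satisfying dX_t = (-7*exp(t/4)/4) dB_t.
<X>_t = 49*exp(t/2)/8 - 49/8

For an Itô process dX_t = a(t) dt + b(t) dB_t, the quadratic variation is <X>_t = int_0^t b(s)^2 ds (the drift term does not contribute). Here b(s) = -7*exp(s/4)/4, so
  b(s)^2 = 49*exp(s/2)/16.
Integrating from 0 to t:
  <X>_t = int_0^t (49*exp(s/2)/16) ds = 49*exp(t/2)/8 - 49/8.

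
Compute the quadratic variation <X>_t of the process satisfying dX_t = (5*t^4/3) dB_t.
<X>_t = 25*t^9/81

For an Itô process dX_t = a(t) dt + b(t) dB_t, the quadratic variation is <X>_t = int_0^t b(s)^2 ds (the drift term does not contribute). Here b(s) = 5*s^4/3, so
  b(s)^2 = 25*s^8/9.
Integrating from 0 to t:
  <X>_t = int_0^t (25*s^8/9) ds = 25*t^9/81.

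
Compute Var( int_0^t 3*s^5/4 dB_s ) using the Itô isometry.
Var = 9*t^11/176

The Itô integral of a deterministic integrand f(s) has mean 0 because each increment f(s) * (B_{s+ds} - B_s) has mean 0. By the Itô isometry:
  Var( int_0^t f(s) dB_s ) = E[ (int_0^t f(s) dB_s)^2 ] = int_0^t f(s)^2 ds.
Here f(s) = 3*s^5/4, so f(s)^2 = 9*s^10/16. Integrate:
  int_0^t (9*s^10/16) ds = 9*t^11/176.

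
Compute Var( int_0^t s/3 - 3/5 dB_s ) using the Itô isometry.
Var = t*(25*t^2 - 135*t + 243)/675

The Itô integral of a deterministic integrand f(s) has mean 0 because each increment f(s) * (B_{s+ds} - B_s) has mean 0. By the Itô isometry:
  Var( int_0^t f(s) dB_s ) = E[ (int_0^t f(s) dB_s)^2 ] = int_0^t f(s)^2 ds.
Here f(s) = s/3 - 3/5, so f(s)^2 = (5*s - 9)^2/225. Integrate:
  int_0^t ((5*s - 9)^2/225) ds = t*(25*t^2 - 135*t + 243)/675.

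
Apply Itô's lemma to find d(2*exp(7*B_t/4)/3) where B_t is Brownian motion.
d(2*exp(7*B_t/4)/3) = (49*exp(7*B_t/4)/48) dt + (7*exp(7*B_t/4)/6) dB_t

Itô's formula for f(B_t) gives d f(B_t) = f'(B_t) dB_t + (1/2) f''(B_t) dt. Compute derivatives of f(x) = 2*exp(7*x/4)/3:
  f'(x)  = 7*exp(7*x/4)/6
  f''(x) = 49*exp(7*x/4)/24
Substitute x = B_t and multiply the f'' term by 1/2:
  drift     = (1/2) * (49*exp(7*x/4)/24) evaluated at B_t = 49*exp(7*B_t/4)/48
  diffusion = (7*exp(7*x/4)/6) evaluated at B_t = 7*exp(7*B_t/4)/6
Therefore d(2*exp(7*B_t/4)/3) = (49*exp(7*B_t/4)/48) dt + (7*exp(7*B_t/4)/6) dB_t.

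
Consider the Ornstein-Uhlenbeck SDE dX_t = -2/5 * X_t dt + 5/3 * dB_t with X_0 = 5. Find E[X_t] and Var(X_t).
E[X_t] = 5*exp(-2*t/5); Var(X_t) = 125/36 - 125*exp(-4*t/5)/36

The OU SDE dX = -theta X dt + sigma dB admits the integrating factor exp(theta t): d(exp(theta t) X_t) = sigma exp(theta t) dB_t. Integrating from 0 to t:
  X_t = x_0 * exp(-theta t) + sigma * int_0^t exp(-theta (t-s)) dB_s.
The Itô integral has mean 0 and (by the Itô isometry) variance sigma^2 * int_0^t exp(-2 theta (t - s)) ds = sigma^2 * (1 - exp(-2 theta t)) / (2 theta).
With theta = 2/5, sigma = 5/3, x_0 = 5:
  E[X_t] = 5 * exp(-2/5 t) = 5*exp(-2*t/5)
  Var(X_t) = (5/3)^2 * (1 - exp(-2*2/5 t)) / (2 * 2/5) = 125/36 - 125*exp(-4*t/5)/36.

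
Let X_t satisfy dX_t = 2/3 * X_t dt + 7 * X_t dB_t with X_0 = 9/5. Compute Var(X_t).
Var(X_t) = 81*(exp(49*t) - 1)*exp(4*t/3)/25

For GBM dX = mu X dt + sigma X dB with X_0 = x_0, apply Itô to Y = log X: dY = (mu - sigma^2/2) dt + sigma dB, so Y_t = log(x_0) + (mu - sigma^2/2) t + sigma B_t and hence X_t = x_0 * exp((mu - sigma^2/2) t + sigma B_t).
With mu = 2/3, sigma = 7, x_0 = 9/5, this gives:
  X_t = 9/5 * exp((-143/6) * t + (7) * B_t).
Since sigma*B_t ~ Normal(0, sigma^2 t), E[exp(sigma*B_t)] = exp(sigma^2 t / 2); so E[X_t] = x_0 * exp((mu - sigma^2/2) t) * exp(sigma^2 t / 2) = x_0 * exp(mu t) = 9*exp(2*t/3)/5.
Var(X_t) = E[X_t^2] - (E[X_t])^2 = x_0^2 * exp(2 mu t) * (exp(sigma^2 t) - 1) = 81*(exp(49*t) - 1)*exp(4*t/3)/25.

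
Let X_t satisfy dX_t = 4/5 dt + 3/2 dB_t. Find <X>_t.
<X>_t = 9*t/4

For an Itô process dX_t = a(t) dt + b(t) dB_t, the quadratic variation is <X>_t = int_0^t b(s)^2 ds (the drift term does not contribute). Here b(s) = 3/2, so
  b(s)^2 = 9/4.
Integrating from 0 to t:
  <X>_t = int_0^t (9/4) ds = 9*t/4.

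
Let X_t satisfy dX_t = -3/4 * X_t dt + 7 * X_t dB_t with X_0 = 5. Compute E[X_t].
E[X_t] = 5*exp(-3*t/4)

For GBM dX = mu X dt + sigma X dB with X_0 = x_0, apply Itô to Y = log X: dY = (mu - sigma^2/2) dt + sigma dB, so Y_t = log(x_0) + (mu - sigma^2/2) t + sigma B_t and hence X_t = x_0 * exp((mu - sigma^2/2) t + sigma B_t).
With mu = -3/4, sigma = 7, x_0 = 5, this gives:
  X_t = 5 * exp((-101/4) * t + (7) * B_t).
Since sigma*B_t ~ Normal(0, sigma^2 t), E[exp(sigma*B_t)] = exp(sigma^2 t / 2); so E[X_t] = x_0 * exp((mu - sigma^2/2) t) * exp(sigma^2 t / 2) = x_0 * exp(mu t) = 5*exp(-3*t/4).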